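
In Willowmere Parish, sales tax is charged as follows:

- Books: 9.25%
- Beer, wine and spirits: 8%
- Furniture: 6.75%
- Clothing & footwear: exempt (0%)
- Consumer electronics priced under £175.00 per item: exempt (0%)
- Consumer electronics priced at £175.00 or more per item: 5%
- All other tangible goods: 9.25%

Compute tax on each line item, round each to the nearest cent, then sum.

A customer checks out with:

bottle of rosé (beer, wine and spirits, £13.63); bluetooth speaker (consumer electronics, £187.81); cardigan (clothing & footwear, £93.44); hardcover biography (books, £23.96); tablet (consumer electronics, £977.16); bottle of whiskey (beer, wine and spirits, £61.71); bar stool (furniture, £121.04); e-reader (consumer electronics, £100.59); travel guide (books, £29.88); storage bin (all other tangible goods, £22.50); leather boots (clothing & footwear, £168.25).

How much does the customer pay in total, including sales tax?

£1879.48

Bottle of rosé £13.63: beer, wine and spirits → 8% → £1.09
Bluetooth speaker £187.81: consumer electronics, £175.00 or more → 5% → £9.39
Cardigan £93.44: clothing & footwear → 0% → £0.00
Hardcover biography £23.96: books → 9.25% → £2.22
Tablet £977.16: consumer electronics, £175.00 or more → 5% → £48.86
Bottle of whiskey £61.71: beer, wine and spirits → 8% → £4.94
Bar stool £121.04: furniture → 6.75% → £8.17
E-reader £100.59: consumer electronics, under £175.00 → 0% → £0.00
Travel guide £29.88: books → 9.25% → £2.76
Storage bin £22.50: all other tangible goods → 9.25% → £2.08
Leather boots £168.25: clothing & footwear → 0% → £0.00
Subtotal = £1799.97; tax = £79.51; total due = £1879.48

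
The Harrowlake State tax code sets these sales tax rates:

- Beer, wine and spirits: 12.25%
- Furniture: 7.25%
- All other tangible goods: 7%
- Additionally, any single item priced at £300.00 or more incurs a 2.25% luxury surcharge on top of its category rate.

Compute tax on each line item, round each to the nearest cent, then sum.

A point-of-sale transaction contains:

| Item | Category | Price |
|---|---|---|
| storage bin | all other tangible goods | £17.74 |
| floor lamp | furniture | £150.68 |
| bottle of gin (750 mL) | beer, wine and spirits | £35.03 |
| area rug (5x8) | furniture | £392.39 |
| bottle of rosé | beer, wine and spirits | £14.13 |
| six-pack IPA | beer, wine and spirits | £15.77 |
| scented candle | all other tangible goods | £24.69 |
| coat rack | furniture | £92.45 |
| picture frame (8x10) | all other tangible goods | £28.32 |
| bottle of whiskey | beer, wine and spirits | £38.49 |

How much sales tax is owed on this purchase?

£72.52

Storage bin £17.74: all other tangible goods → 7% → £1.24
Floor lamp £150.68: furniture → 7.25% → £10.92
Bottle of gin (750 mL) £35.03: beer, wine and spirits → 12.25% → £4.29
Area rug (5x8) £392.39: furniture → 7.25% + 2.25% surcharge = 9.5% → £37.28
Bottle of rosé £14.13: beer, wine and spirits → 12.25% → £1.73
Six-pack IPA £15.77: beer, wine and spirits → 12.25% → £1.93
Scented candle £24.69: all other tangible goods → 7% → £1.73
Coat rack £92.45: furniture → 7.25% → £6.70
Picture frame (8x10) £28.32: all other tangible goods → 7% → £1.98
Bottle of whiskey £38.49: beer, wine and spirits → 12.25% → £4.72
Total tax = £1.24 + £10.92 + £4.29 + £37.28 + £1.73 + £1.93 + £1.73 + £6.70 + £1.98 + £4.72 = £72.52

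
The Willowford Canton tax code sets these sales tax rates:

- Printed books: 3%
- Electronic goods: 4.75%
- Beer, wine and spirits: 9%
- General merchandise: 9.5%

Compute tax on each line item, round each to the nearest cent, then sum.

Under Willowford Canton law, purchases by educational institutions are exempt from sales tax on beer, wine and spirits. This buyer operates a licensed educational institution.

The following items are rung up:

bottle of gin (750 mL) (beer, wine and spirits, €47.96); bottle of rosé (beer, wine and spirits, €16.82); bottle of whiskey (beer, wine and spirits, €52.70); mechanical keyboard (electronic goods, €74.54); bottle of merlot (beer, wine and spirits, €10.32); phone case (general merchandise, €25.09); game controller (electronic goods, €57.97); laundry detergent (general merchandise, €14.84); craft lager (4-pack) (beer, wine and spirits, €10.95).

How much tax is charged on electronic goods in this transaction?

€6.29

Mechanical keyboard €74.54: electronic goods → 4.75% → €3.54
Game controller €57.97: electronic goods → 4.75% → €2.75
Tax on electronic goods = €3.54 + €2.75 = €6.29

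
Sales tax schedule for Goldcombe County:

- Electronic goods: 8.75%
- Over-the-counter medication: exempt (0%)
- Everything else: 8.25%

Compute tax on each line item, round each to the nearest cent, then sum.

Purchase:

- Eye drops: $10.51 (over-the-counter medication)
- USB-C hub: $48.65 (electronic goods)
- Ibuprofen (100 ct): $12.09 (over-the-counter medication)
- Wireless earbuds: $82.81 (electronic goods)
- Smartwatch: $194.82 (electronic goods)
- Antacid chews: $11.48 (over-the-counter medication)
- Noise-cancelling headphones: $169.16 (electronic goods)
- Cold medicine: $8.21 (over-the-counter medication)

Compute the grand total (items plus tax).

$581.09

Eye drops $10.51: over-the-counter medication → 0% → $0.00
USB-C hub $48.65: electronic goods → 8.75% → $4.26
Ibuprofen (100 ct) $12.09: over-the-counter medication → 0% → $0.00
Wireless earbuds $82.81: electronic goods → 8.75% → $7.25
Smartwatch $194.82: electronic goods → 8.75% → $17.05
Antacid chews $11.48: over-the-counter medication → 0% → $0.00
Noise-cancelling headphones $169.16: electronic goods → 8.75% → $14.80
Cold medicine $8.21: over-the-counter medication → 0% → $0.00
Subtotal = $537.73; tax = $43.36; total due = $581.09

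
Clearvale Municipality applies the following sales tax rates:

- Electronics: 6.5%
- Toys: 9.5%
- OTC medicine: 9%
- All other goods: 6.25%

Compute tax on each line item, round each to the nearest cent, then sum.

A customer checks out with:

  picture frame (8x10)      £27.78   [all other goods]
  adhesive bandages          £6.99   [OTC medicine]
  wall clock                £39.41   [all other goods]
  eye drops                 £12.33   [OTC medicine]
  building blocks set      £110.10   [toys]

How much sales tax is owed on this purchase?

£16.40

Picture frame (8x10) £27.78: all other goods → 6.25% → £1.74
Adhesive bandages £6.99: OTC medicine → 9% → £0.63
Wall clock £39.41: all other goods → 6.25% → £2.46
Eye drops £12.33: OTC medicine → 9% → £1.11
Building blocks set £110.10: toys → 9.5% → £10.46
Total tax = £1.74 + £0.63 + £2.46 + £1.11 + £10.46 = £16.40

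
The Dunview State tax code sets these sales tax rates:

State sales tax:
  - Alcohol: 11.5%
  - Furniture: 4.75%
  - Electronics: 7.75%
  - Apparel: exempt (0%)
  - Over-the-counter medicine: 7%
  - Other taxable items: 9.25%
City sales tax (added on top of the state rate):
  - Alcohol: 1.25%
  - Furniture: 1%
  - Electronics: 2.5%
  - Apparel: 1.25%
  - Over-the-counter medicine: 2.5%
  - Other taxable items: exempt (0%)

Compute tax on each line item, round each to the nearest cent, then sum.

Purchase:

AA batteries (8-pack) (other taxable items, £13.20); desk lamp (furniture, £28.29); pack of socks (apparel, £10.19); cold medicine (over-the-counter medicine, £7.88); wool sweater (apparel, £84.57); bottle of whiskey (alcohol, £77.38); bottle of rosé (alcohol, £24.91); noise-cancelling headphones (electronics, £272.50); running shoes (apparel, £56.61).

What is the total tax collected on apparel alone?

Pack of socks £10.19: apparel → 0% + 1.25% city = 1.25% → £0.13
Wool sweater £84.57: apparel → 0% + 1.25% city = 1.25% → £1.06
Running shoes £56.61: apparel → 0% + 1.25% city = 1.25% → £0.71
Tax on apparel = £0.13 + £1.06 + £0.71 = £1.90

£1.90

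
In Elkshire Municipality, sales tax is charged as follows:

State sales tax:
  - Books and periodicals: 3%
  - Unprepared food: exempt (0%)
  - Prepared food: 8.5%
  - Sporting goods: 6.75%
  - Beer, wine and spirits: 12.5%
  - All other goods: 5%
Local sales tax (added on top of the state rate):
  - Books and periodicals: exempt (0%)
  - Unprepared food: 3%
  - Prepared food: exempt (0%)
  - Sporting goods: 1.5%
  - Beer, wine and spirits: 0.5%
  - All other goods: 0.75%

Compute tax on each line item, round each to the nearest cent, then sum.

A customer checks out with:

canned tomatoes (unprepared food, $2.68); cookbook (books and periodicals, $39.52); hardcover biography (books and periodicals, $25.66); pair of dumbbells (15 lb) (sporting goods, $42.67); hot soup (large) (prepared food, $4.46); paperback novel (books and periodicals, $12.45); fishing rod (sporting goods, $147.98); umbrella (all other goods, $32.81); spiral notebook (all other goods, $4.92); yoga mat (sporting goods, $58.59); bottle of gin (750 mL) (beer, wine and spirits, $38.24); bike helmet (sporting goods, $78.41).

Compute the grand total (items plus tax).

$525.35

Canned tomatoes $2.68: unprepared food → 0% + 3% local = 3% → $0.08
Cookbook $39.52: books and periodicals → 3% + 0% local = 3% → $1.19
Hardcover biography $25.66: books and periodicals → 3% + 0% local = 3% → $0.77
Pair of dumbbells (15 lb) $42.67: sporting goods → 6.75% + 1.5% local = 8.25% → $3.52
Hot soup (large) $4.46: prepared food → 8.5% + 0% local = 8.5% → $0.38
Paperback novel $12.45: books and periodicals → 3% + 0% local = 3% → $0.37
Fishing rod $147.98: sporting goods → 6.75% + 1.5% local = 8.25% → $12.21
Umbrella $32.81: all other goods → 5% + 0.75% local = 5.75% → $1.89
Spiral notebook $4.92: all other goods → 5% + 0.75% local = 5.75% → $0.28
Yoga mat $58.59: sporting goods → 6.75% + 1.5% local = 8.25% → $4.83
Bottle of gin (750 mL) $38.24: beer, wine and spirits → 12.5% + 0.5% local = 13% → $4.97
Bike helmet $78.41: sporting goods → 6.75% + 1.5% local = 8.25% → $6.47
Subtotal = $488.39; tax = $36.96; total due = $525.35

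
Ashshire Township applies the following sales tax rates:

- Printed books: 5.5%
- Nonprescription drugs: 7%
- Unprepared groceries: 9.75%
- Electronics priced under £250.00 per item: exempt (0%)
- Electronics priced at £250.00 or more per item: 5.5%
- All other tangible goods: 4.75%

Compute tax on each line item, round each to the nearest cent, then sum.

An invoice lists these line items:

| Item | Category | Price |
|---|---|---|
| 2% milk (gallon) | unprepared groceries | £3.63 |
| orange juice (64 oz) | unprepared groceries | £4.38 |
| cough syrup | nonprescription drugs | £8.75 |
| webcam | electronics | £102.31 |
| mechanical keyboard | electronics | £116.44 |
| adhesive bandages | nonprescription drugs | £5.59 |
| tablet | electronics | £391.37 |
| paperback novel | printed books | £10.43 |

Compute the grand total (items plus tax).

£666.78

2% milk (gallon) £3.63: unprepared groceries → 9.75% → £0.35
Orange juice (64 oz) £4.38: unprepared groceries → 9.75% → £0.43
Cough syrup £8.75: nonprescription drugs → 7% → £0.61
Webcam £102.31: electronics, under £250.00 → 0% → £0.00
Mechanical keyboard £116.44: electronics, under £250.00 → 0% → £0.00
Adhesive bandages £5.59: nonprescription drugs → 7% → £0.39
Tablet £391.37: electronics, £250.00 or more → 5.5% → £21.53
Paperback novel £10.43: printed books → 5.5% → £0.57
Subtotal = £642.90; tax = £23.88; total due = £666.78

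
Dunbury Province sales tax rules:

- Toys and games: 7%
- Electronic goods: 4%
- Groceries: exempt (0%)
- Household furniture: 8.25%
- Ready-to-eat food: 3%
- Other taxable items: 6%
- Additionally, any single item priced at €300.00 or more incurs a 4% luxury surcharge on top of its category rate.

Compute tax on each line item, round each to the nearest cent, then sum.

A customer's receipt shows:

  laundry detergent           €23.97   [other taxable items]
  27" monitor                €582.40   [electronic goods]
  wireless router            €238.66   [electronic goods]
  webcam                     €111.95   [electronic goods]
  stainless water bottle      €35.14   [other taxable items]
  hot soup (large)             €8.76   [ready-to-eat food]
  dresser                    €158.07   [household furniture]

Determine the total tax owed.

€77.47

Laundry detergent €23.97: other taxable items → 6% → €1.44
27" monitor €582.40: electronic goods → 4% + 4% surcharge = 8% → €46.59
Wireless router €238.66: electronic goods → 4% → €9.55
Webcam €111.95: electronic goods → 4% → €4.48
Stainless water bottle €35.14: other taxable items → 6% → €2.11
Hot soup (large) €8.76: ready-to-eat food → 3% → €0.26
Dresser €158.07: household furniture → 8.25% → €13.04
Total tax = €1.44 + €46.59 + €9.55 + €4.48 + €2.11 + €0.26 + €13.04 = €77.47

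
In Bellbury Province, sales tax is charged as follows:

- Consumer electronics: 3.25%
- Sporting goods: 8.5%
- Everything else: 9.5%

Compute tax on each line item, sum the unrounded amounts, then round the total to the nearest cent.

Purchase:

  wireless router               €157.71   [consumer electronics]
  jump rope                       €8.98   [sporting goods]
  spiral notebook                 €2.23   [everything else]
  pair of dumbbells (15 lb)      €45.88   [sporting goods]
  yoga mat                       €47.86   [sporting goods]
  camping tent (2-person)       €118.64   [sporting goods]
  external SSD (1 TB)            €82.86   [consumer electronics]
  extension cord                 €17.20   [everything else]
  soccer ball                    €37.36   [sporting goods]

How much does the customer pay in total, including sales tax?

€550.38

Wireless router €157.71: consumer electronics → 3.25% → €5.125575
Jump rope €8.98: sporting goods → 8.5% → €0.7633
Spiral notebook €2.23: everything else → 9.5% → €0.21185
Pair of dumbbells (15 lb) €45.88: sporting goods → 8.5% → €3.8998
Yoga mat €47.86: sporting goods → 8.5% → €4.0681
Camping tent (2-person) €118.64: sporting goods → 8.5% → €10.0844
External SSD (1 TB) €82.86: consumer electronics → 3.25% → €2.69295
Extension cord €17.20: everything else → 9.5% → €1.634
Soccer ball €37.36: sporting goods → 8.5% → €3.1756
Subtotal = €518.72; unrounded tax = €31.655575 → €31.66; total due = €550.38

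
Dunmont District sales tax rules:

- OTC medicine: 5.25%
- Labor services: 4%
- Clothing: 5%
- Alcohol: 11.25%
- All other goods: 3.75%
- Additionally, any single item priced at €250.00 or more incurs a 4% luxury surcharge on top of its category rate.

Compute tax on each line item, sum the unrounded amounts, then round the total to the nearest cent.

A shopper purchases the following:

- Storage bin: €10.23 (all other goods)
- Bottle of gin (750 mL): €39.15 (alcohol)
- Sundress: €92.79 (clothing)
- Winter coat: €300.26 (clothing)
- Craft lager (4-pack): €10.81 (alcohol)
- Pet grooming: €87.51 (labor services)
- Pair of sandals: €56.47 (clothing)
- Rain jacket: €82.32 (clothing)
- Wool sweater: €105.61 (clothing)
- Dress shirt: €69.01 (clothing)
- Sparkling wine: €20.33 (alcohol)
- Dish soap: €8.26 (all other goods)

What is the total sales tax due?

Storage bin €10.23: all other goods → 3.75% → €0.383625
Bottle of gin (750 mL) €39.15: alcohol → 11.25% → €4.404375
Sundress €92.79: clothing → 5% → €4.6395
Winter coat €300.26: clothing → 5% + 4% surcharge = 9% → €27.0234
Craft lager (4-pack) €10.81: alcohol → 11.25% → €1.216125
Pet grooming €87.51: labor services → 4% → €3.5004
Pair of sandals €56.47: clothing → 5% → €2.8235
Rain jacket €82.32: clothing → 5% → €4.116
Wool sweater €105.61: clothing → 5% → €5.2805
Dress shirt €69.01: clothing → 5% → €3.4505
Sparkling wine €20.33: alcohol → 11.25% → €2.287125
Dish soap €8.26: all other goods → 3.75% → €0.30975
Unrounded tax sum = €59.4348 → €59.43

€59.43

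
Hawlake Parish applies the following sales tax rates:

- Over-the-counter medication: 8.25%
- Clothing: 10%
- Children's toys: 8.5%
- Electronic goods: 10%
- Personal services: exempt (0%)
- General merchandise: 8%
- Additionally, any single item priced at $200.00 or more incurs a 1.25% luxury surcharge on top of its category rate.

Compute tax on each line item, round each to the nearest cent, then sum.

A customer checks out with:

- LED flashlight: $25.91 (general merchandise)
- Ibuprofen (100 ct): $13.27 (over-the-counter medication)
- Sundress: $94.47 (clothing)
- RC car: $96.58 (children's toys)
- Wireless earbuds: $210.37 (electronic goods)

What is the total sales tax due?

LED flashlight $25.91: general merchandise → 8% → $2.07
Ibuprofen (100 ct) $13.27: over-the-counter medication → 8.25% → $1.09
Sundress $94.47: clothing → 10% → $9.45
RC car $96.58: children's toys → 8.5% → $8.21
Wireless earbuds $210.37: electronic goods → 10% + 1.25% surcharge = 11.25% → $23.67
Total tax = $2.07 + $1.09 + $9.45 + $8.21 + $23.67 = $44.49

$44.49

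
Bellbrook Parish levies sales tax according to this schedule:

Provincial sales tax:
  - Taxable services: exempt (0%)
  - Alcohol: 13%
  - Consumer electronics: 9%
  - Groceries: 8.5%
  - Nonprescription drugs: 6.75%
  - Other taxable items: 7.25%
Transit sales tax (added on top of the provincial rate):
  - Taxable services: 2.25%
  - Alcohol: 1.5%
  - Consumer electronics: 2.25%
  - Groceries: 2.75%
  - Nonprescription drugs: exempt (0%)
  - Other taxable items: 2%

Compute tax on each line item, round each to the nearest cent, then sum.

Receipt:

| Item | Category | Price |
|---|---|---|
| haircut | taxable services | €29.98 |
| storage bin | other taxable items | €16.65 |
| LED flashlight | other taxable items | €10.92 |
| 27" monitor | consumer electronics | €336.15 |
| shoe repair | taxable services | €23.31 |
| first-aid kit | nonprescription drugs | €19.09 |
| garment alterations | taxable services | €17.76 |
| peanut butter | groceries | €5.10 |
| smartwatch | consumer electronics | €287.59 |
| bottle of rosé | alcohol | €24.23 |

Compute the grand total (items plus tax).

€850.46

Haircut €29.98: taxable services → 0% + 2.25% transit = 2.25% → €0.67
Storage bin €16.65: other taxable items → 7.25% + 2% transit = 9.25% → €1.54
LED flashlight €10.92: other taxable items → 7.25% + 2% transit = 9.25% → €1.01
27" monitor €336.15: consumer electronics → 9% + 2.25% transit = 11.25% → €37.82
Shoe repair €23.31: taxable services → 0% + 2.25% transit = 2.25% → €0.52
First-aid kit €19.09: nonprescription drugs → 6.75% + 0% transit = 6.75% → €1.29
Garment alterations €17.76: taxable services → 0% + 2.25% transit = 2.25% → €0.40
Peanut butter €5.10: groceries → 8.5% + 2.75% transit = 11.25% → €0.57
Smartwatch €287.59: consumer electronics → 9% + 2.25% transit = 11.25% → €32.35
Bottle of rosé €24.23: alcohol → 13% + 1.5% transit = 14.5% → €3.51
Subtotal = €770.78; tax = €79.68; total due = €850.46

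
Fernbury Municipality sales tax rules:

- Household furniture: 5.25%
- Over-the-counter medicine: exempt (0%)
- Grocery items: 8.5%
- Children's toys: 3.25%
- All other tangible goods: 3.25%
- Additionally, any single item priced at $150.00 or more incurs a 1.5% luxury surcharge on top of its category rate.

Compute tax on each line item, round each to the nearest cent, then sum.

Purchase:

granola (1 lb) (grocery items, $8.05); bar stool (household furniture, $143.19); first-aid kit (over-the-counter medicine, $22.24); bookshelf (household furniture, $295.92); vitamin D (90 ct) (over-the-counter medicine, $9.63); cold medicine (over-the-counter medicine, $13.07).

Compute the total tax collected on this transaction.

Granola (1 lb) $8.05: grocery items → 8.5% → $0.68
Bar stool $143.19: household furniture → 5.25% → $7.52
First-aid kit $22.24: over-the-counter medicine → 0% → $0.00
Bookshelf $295.92: household furniture → 5.25% + 1.5% surcharge = 6.75% → $19.97
Vitamin D (90 ct) $9.63: over-the-counter medicine → 0% → $0.00
Cold medicine $13.07: over-the-counter medicine → 0% → $0.00
Total tax = $0.68 + $7.52 + $19.97 = $28.17

$28.17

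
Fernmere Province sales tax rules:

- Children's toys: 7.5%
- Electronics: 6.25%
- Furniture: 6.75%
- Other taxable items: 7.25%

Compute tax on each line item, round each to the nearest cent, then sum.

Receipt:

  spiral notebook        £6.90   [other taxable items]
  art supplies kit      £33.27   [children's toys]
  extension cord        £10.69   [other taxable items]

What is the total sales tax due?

Spiral notebook £6.90: other taxable items → 7.25% → £0.50
Art supplies kit £33.27: children's toys → 7.5% → £2.50
Extension cord £10.69: other taxable items → 7.25% → £0.78
Total tax = £0.50 + £2.50 + £0.78 = £3.78

£3.78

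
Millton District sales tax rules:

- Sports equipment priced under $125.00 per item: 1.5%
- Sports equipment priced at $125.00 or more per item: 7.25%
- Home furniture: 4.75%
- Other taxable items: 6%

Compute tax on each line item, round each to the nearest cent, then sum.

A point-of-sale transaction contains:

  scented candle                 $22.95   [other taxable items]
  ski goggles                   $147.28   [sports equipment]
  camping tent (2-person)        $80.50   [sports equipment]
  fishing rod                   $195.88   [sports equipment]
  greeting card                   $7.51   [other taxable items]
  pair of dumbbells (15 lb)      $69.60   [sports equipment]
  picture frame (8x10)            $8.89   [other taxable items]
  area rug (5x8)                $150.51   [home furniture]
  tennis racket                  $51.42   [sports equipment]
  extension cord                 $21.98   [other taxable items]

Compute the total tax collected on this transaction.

$38.73

Scented candle $22.95: other taxable items → 6% → $1.38
Ski goggles $147.28: sports equipment, $125.00 or more → 7.25% → $10.68
Camping tent (2-person) $80.50: sports equipment, under $125.00 → 1.5% → $1.21
Fishing rod $195.88: sports equipment, $125.00 or more → 7.25% → $14.20
Greeting card $7.51: other taxable items → 6% → $0.45
Pair of dumbbells (15 lb) $69.60: sports equipment, under $125.00 → 1.5% → $1.04
Picture frame (8x10) $8.89: other taxable items → 6% → $0.53
Area rug (5x8) $150.51: home furniture → 4.75% → $7.15
Tennis racket $51.42: sports equipment, under $125.00 → 1.5% → $0.77
Extension cord $21.98: other taxable items → 6% → $1.32
Total tax = $1.38 + $10.68 + $1.21 + $14.20 + $0.45 + $1.04 + $0.53 + $7.15 + $0.77 + $1.32 = $38.73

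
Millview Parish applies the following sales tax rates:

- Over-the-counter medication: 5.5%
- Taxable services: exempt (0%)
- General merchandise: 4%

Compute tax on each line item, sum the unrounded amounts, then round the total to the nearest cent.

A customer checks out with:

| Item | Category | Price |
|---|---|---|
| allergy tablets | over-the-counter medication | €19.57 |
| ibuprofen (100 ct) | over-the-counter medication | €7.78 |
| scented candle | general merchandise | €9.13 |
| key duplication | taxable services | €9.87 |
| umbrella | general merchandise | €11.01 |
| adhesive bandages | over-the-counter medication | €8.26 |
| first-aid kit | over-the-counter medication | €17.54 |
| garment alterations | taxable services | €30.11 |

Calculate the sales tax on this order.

Allergy tablets €19.57: over-the-counter medication → 5.5% → €1.07635
Ibuprofen (100 ct) €7.78: over-the-counter medication → 5.5% → €0.4279
Scented candle €9.13: general merchandise → 4% → €0.3652
Key duplication €9.87: taxable services → 0% → €0.00
Umbrella €11.01: general merchandise → 4% → €0.4404
Adhesive bandages €8.26: over-the-counter medication → 5.5% → €0.4543
First-aid kit €17.54: over-the-counter medication → 5.5% → €0.9647
Garment alterations €30.11: taxable services → 0% → €0.00
Unrounded tax sum = €3.72885 → €3.73

€3.73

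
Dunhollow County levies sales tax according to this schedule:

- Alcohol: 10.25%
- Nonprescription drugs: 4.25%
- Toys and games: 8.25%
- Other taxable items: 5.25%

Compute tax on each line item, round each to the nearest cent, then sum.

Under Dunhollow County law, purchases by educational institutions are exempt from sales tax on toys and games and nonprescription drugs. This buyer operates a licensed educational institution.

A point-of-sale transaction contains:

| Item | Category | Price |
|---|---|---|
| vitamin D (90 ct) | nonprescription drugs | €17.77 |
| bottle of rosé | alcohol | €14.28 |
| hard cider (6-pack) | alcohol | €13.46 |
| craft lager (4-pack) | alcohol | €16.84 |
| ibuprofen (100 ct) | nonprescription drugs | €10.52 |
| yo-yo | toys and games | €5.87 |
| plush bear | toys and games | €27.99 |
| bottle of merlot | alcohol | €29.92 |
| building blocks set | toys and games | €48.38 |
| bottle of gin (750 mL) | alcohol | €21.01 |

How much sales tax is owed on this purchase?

Vitamin D (90 ct) €17.77: nonprescription drugs, buyer-exempt → 0% → €0.00
Bottle of rosé €14.28: alcohol → 10.25% → €1.46
Hard cider (6-pack) €13.46: alcohol → 10.25% → €1.38
Craft lager (4-pack) €16.84: alcohol → 10.25% → €1.73
Ibuprofen (100 ct) €10.52: nonprescription drugs, buyer-exempt → 0% → €0.00
Yo-yo €5.87: toys and games, buyer-exempt → 0% → €0.00
Plush bear €27.99: toys and games, buyer-exempt → 0% → €0.00
Bottle of merlot €29.92: alcohol → 10.25% → €3.07
Building blocks set €48.38: toys and games, buyer-exempt → 0% → €0.00
Bottle of gin (750 mL) €21.01: alcohol → 10.25% → €2.15
Total tax = €1.46 + €1.38 + €1.73 + €3.07 + €2.15 = €9.79

€9.79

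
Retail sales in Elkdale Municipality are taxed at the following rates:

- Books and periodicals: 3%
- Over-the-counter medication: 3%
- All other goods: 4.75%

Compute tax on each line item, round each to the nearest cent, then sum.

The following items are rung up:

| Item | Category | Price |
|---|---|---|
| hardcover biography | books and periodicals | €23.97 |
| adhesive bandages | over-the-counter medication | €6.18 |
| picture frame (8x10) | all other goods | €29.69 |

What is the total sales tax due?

Hardcover biography €23.97: books and periodicals → 3% → €0.72
Adhesive bandages €6.18: over-the-counter medication → 3% → €0.19
Picture frame (8x10) €29.69: all other goods → 4.75% → €1.41
Total tax = €0.72 + €0.19 + €1.41 = €2.32

€2.32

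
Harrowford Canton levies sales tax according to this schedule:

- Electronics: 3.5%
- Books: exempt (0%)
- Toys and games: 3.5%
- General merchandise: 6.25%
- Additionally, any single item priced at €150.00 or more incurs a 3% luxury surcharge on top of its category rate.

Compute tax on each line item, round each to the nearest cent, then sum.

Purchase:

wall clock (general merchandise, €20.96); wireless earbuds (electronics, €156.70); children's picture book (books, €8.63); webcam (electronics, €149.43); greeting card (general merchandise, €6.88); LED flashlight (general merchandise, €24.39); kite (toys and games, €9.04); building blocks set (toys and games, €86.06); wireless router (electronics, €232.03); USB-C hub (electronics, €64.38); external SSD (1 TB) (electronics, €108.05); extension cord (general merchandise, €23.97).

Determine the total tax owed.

Wall clock €20.96: general merchandise → 6.25% → €1.31
Wireless earbuds €156.70: electronics → 3.5% + 3% surcharge = 6.5% → €10.19
Children's picture book €8.63: books → 0% → €0.00
Webcam €149.43: electronics → 3.5% → €5.23
Greeting card €6.88: general merchandise → 6.25% → €0.43
LED flashlight €24.39: general merchandise → 6.25% → €1.52
Kite €9.04: toys and games → 3.5% → €0.32
Building blocks set €86.06: toys and games → 3.5% → €3.01
Wireless router €232.03: electronics → 3.5% + 3% surcharge = 6.5% → €15.08
USB-C hub €64.38: electronics → 3.5% → €2.25
External SSD (1 TB) €108.05: electronics → 3.5% → €3.78
Extension cord €23.97: general merchandise → 6.25% → €1.50
Total tax = €1.31 + €10.19 + €5.23 + €0.43 + €1.52 + €0.32 + €3.01 + €15.08 + €2.25 + €3.78 + €1.50 = €44.62

€44.62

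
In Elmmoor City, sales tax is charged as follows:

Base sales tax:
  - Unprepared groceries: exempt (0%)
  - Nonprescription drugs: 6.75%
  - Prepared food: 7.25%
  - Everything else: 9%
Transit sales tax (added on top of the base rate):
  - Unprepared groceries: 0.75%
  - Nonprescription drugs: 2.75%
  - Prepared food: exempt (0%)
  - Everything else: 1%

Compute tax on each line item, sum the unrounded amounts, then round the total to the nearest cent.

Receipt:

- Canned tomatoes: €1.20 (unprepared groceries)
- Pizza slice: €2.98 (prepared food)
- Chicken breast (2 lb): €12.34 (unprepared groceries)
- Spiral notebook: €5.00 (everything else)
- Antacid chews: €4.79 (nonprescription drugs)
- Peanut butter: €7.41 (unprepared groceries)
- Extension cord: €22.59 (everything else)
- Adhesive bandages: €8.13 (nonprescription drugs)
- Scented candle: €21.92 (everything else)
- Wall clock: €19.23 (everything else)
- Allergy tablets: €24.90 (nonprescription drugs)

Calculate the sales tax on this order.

Canned tomatoes €1.20: unprepared groceries → 0% + 0.75% transit = 0.75% → €0.009
Pizza slice €2.98: prepared food → 7.25% + 0% transit = 7.25% → €0.21605
Chicken breast (2 lb) €12.34: unprepared groceries → 0% + 0.75% transit = 0.75% → €0.09255
Spiral notebook €5.00: everything else → 9% + 1% transit = 10% → €0.50
Antacid chews €4.79: nonprescription drugs → 6.75% + 2.75% transit = 9.5% → €0.45505
Peanut butter €7.41: unprepared groceries → 0% + 0.75% transit = 0.75% → €0.055575
Extension cord €22.59: everything else → 9% + 1% transit = 10% → €2.259
Adhesive bandages €8.13: nonprescription drugs → 6.75% + 2.75% transit = 9.5% → €0.77235
Scented candle €21.92: everything else → 9% + 1% transit = 10% → €2.192
Wall clock €19.23: everything else → 9% + 1% transit = 10% → €1.923
Allergy tablets €24.90: nonprescription drugs → 6.75% + 2.75% transit = 9.5% → €2.3655
Unrounded tax sum = €10.840075 → €10.84

€10.84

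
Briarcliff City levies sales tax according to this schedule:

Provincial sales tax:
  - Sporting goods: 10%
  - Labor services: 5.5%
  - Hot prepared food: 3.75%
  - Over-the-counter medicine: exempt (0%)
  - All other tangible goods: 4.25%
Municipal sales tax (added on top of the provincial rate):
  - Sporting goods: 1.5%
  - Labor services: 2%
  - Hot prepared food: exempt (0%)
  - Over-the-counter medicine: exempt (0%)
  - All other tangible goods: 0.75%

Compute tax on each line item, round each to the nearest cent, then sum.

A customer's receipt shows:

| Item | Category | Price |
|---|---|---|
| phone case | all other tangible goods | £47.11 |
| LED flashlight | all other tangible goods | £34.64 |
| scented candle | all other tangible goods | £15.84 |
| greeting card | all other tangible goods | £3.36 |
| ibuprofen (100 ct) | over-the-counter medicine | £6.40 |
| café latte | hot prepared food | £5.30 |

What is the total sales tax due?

£5.25

Phone case £47.11: all other tangible goods → 4.25% + 0.75% municipal = 5% → £2.36
LED flashlight £34.64: all other tangible goods → 4.25% + 0.75% municipal = 5% → £1.73
Scented candle £15.84: all other tangible goods → 4.25% + 0.75% municipal = 5% → £0.79
Greeting card £3.36: all other tangible goods → 4.25% + 0.75% municipal = 5% → £0.17
Ibuprofen (100 ct) £6.40: over-the-counter medicine → 0% + 0% municipal = 0% → £0.00
Café latte £5.30: hot prepared food → 3.75% + 0% municipal = 3.75% → £0.20
Total tax = £2.36 + £1.73 + £0.79 + £0.17 + £0.20 = £5.25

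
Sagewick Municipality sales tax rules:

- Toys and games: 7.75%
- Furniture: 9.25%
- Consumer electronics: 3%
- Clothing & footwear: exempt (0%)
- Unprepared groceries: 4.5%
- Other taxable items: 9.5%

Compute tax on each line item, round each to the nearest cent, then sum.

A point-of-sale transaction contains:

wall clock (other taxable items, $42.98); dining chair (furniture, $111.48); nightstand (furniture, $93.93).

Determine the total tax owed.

$23.08

Wall clock $42.98: other taxable items → 9.5% → $4.08
Dining chair $111.48: furniture → 9.25% → $10.31
Nightstand $93.93: furniture → 9.25% → $8.69
Total tax = $4.08 + $10.31 + $8.69 = $23.08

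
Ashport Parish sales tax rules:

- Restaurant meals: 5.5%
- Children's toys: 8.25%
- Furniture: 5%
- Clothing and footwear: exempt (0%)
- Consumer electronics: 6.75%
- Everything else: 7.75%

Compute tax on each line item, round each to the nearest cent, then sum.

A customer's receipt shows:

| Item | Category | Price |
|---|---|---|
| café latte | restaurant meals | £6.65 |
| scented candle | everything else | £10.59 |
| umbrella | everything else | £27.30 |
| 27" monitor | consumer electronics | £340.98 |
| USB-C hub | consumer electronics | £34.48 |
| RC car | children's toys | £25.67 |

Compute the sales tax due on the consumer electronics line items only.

27" monitor £340.98: consumer electronics → 6.75% → £23.02
USB-C hub £34.48: consumer electronics → 6.75% → £2.33
Tax on consumer electronics = £23.02 + £2.33 = £25.35

£25.35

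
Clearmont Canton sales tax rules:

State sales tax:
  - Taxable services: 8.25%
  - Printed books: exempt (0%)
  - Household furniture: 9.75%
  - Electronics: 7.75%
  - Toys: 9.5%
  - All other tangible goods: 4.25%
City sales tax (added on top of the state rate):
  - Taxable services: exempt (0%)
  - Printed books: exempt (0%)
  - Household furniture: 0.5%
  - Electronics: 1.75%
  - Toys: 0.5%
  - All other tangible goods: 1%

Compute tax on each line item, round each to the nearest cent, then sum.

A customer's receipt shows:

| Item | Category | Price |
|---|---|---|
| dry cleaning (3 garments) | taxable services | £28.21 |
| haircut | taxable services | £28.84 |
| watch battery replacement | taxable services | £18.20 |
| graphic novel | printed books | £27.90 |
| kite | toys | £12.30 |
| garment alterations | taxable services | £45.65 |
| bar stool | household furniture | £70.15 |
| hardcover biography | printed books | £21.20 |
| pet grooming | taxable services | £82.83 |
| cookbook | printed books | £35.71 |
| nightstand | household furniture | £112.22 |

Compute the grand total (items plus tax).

£519.94

Dry cleaning (3 garments) £28.21: taxable services → 8.25% + 0% city = 8.25% → £2.33
Haircut £28.84: taxable services → 8.25% + 0% city = 8.25% → £2.38
Watch battery replacement £18.20: taxable services → 8.25% + 0% city = 8.25% → £1.50
Graphic novel £27.90: printed books → 0% + 0% city = 0% → £0.00
Kite £12.30: toys → 9.5% + 0.5% city = 10% → £1.23
Garment alterations £45.65: taxable services → 8.25% + 0% city = 8.25% → £3.77
Bar stool £70.15: household furniture → 9.75% + 0.5% city = 10.25% → £7.19
Hardcover biography £21.20: printed books → 0% + 0% city = 0% → £0.00
Pet grooming £82.83: taxable services → 8.25% + 0% city = 8.25% → £6.83
Cookbook £35.71: printed books → 0% + 0% city = 0% → £0.00
Nightstand £112.22: household furniture → 9.75% + 0.5% city = 10.25% → £11.50
Subtotal = £483.21; tax = £36.73; total due = £519.94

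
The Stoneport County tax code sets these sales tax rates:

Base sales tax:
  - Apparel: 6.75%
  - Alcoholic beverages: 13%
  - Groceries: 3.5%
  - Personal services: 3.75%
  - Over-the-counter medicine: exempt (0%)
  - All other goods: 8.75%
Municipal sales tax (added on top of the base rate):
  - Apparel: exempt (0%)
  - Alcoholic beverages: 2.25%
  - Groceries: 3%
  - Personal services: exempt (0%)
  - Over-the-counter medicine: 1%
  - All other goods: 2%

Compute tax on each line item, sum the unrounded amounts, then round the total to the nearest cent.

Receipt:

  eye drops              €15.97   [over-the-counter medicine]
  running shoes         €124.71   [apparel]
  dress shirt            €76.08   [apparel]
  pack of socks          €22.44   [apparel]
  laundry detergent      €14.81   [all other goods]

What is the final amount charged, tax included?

€270.83

Eye drops €15.97: over-the-counter medicine → 0% + 1% municipal = 1% → €0.1597
Running shoes €124.71: apparel → 6.75% + 0% municipal = 6.75% → €8.417925
Dress shirt €76.08: apparel → 6.75% + 0% municipal = 6.75% → €5.1354
Pack of socks €22.44: apparel → 6.75% + 0% municipal = 6.75% → €1.5147
Laundry detergent €14.81: all other goods → 8.75% + 2% municipal = 10.75% → €1.592075
Subtotal = €254.01; unrounded tax = €16.8198 → €16.82; total due = €270.83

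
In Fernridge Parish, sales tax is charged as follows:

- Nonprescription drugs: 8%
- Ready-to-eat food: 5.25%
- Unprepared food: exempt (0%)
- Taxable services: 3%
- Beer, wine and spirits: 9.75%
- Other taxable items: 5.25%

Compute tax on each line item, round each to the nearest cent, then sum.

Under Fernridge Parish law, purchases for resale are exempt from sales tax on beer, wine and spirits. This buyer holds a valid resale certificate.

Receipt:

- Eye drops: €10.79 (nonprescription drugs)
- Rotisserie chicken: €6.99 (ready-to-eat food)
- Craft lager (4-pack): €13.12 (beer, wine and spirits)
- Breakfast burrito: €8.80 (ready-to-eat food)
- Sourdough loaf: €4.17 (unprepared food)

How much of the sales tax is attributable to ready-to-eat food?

€0.83

Rotisserie chicken €6.99: ready-to-eat food → 5.25% → €0.37
Breakfast burrito €8.80: ready-to-eat food → 5.25% → €0.46
Tax on ready-to-eat food = €0.37 + €0.46 = €0.83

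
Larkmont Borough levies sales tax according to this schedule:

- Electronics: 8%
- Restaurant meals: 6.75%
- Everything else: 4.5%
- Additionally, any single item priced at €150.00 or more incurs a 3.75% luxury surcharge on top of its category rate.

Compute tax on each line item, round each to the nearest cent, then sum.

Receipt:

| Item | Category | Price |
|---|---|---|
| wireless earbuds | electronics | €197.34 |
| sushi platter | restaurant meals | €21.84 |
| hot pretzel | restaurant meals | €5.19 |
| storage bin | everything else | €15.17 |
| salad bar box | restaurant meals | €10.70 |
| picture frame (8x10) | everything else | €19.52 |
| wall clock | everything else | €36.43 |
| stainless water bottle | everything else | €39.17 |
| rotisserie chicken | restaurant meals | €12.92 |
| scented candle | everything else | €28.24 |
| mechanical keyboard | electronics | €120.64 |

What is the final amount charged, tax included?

Wireless earbuds €197.34: electronics → 8% + 3.75% surcharge = 11.75% → €23.19
Sushi platter €21.84: restaurant meals → 6.75% → €1.47
Hot pretzel €5.19: restaurant meals → 6.75% → €0.35
Storage bin €15.17: everything else → 4.5% → €0.68
Salad bar box €10.70: restaurant meals → 6.75% → €0.72
Picture frame (8x10) €19.52: everything else → 4.5% → €0.88
Wall clock €36.43: everything else → 4.5% → €1.64
Stainless water bottle €39.17: everything else → 4.5% → €1.76
Rotisserie chicken €12.92: restaurant meals → 6.75% → €0.87
Scented candle €28.24: everything else → 4.5% → €1.27
Mechanical keyboard €120.64: electronics → 8% → €9.65
Subtotal = €507.16; tax = €42.48; total due = €549.64

€549.64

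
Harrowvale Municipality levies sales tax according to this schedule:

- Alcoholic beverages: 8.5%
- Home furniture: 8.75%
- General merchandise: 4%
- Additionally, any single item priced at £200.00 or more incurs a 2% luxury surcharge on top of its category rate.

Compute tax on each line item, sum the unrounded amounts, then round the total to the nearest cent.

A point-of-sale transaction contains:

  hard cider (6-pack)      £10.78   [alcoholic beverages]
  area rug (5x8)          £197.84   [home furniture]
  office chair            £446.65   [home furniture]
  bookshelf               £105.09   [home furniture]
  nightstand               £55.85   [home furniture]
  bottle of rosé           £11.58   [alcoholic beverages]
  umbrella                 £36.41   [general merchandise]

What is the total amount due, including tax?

£946.97

Hard cider (6-pack) £10.78: alcoholic beverages → 8.5% → £0.9163
Area rug (5x8) £197.84: home furniture → 8.75% → £17.311
Office chair £446.65: home furniture → 8.75% + 2% surcharge = 10.75% → £48.014875
Bookshelf £105.09: home furniture → 8.75% → £9.195375
Nightstand £55.85: home furniture → 8.75% → £4.886875
Bottle of rosé £11.58: alcoholic beverages → 8.5% → £0.9843
Umbrella £36.41: general merchandise → 4% → £1.4564
Subtotal = £864.20; unrounded tax = £82.765125 → £82.77; total due = £946.97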